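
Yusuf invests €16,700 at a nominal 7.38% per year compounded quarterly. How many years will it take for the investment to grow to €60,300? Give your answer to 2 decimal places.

Periodic rate i = 0.0738/4 = 0.01845.
n = ln(60300/16700) / ln(1+0.01845) = ln(3.61078) / 0.018282 = 70.2293 quarters
= 70.2293/4 years

17.56 years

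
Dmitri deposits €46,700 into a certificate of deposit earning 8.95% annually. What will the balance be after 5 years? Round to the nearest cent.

FV = PV·(1+i)^n = 46,700 × 1.535098 = 71,689.0877

€71,689.09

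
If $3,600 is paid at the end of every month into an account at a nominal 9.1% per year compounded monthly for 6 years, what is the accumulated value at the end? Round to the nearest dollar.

$343,123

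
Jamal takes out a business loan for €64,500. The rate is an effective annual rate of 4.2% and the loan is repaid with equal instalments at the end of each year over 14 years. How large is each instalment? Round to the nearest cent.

Annuity-PV factor = 10.425009; PMT = 64500 / 10.425009 = 6,187.0452

€6,187.05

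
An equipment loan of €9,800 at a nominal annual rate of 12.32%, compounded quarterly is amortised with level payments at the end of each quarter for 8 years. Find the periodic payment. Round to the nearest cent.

€485.90

Periodic rate i = 0.1232/4 = 0.0308; n = 8 × 4 = 32 periods.
Annuity-PV factor = 20.168579; PMT = 9800 / 20.168579 = 485.9043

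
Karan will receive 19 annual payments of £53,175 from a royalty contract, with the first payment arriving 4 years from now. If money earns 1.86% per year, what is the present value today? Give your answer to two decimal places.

£799,141.37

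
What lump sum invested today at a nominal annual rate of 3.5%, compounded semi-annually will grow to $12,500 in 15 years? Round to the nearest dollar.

$7,428

With 2 periods per year: i = 0.0175, n = 30.
PV = FV·(1+i)^(−n) = 12,500 × 0.594248 = 7,428.0955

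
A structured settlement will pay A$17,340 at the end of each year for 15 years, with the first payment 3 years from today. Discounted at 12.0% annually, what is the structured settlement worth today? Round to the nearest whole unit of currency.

PV at t=2 (ordinary 15-year annuity): 17340 × a(15|0.12) = 17340 × 6.810864 = 118,100.3902
PV₀ = 118,100.3902 / (1+0.12)^2 = 118,100.3902 / 1.254400 = 94,148.9080

A$94,149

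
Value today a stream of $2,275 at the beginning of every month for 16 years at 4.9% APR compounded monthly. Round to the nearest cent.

i = 0.049/12 = 0.00408333 per month; n = 16·12 = 192.
PV = 2275 × [1 − (1+0.00408333)^(−192)] / 0.00408333 × (1+i) = 2275 × 133.447476 = 303,593.0086
Payments are at the start of each period, so multiply by (1+i).

$303,593.01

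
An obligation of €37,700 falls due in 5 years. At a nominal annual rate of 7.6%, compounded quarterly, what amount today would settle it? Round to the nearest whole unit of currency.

€25,874

Periodic rate i = 0.076/4 = 0.019; n = 5 × 4 = 20 periods.
Discount factor = (1+0.019)^(−20) = 0.686304; PV = 37,700 × 0.686304 = 25,873.6483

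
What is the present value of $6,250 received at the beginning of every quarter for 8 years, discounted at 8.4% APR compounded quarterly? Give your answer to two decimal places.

Periodic rate i = 0.084/4 = 0.021; n = 8 × 4 = 32 periods.
PV = 6250 × [1 − (1+0.021)^(−32)] / 0.021 × (1+i) = 6250 × 23.616590 = 147,603.6872
(annuity-due: payments at period start, so ×(1+i).)

$147,603.69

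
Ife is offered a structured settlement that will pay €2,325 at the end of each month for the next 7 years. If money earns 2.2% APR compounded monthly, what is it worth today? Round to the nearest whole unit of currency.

€180,852

Periodic rate i = 0.022/12 = 0.00183333; n = 7 × 12 = 84 periods.
PV = 2325 × [1 − (1+0.00183333)^(−84)] / 0.00183333 = 2325 × 77.785691 = 180,851.7313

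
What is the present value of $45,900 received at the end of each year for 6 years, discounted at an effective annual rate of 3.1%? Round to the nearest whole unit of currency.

PV = PMT · [1 − (1+i)^(−n)] / i = 45900 · 5.399283 = 247,827.0669

$247,827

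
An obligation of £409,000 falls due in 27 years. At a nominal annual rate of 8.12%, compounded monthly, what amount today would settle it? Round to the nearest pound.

With 12 periods per year: i = 0.00676667, n = 324.
PV = 409,000 / (1 + 0.00676667)^324 = 409,000 / 8.890788 = 46,002.6721

£46,003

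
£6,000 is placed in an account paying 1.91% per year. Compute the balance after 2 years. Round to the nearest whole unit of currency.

6,000 × (1+0.0191)^2 = 6,000 × 1.038565 = 6,231.3889

£6,231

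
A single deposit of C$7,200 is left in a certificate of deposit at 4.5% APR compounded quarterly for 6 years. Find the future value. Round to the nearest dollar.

C$9,418

i = 0.045/4 = 0.01125 per quarter; n = 6·4 = 24.
FV = PV·(1+i)^n = 7,200 × 1.307991 = 9,417.5368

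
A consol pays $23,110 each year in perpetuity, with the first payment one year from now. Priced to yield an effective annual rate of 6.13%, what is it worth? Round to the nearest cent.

$376,998.37

PV = C/r = 23110/0.0613 = 376,998.3687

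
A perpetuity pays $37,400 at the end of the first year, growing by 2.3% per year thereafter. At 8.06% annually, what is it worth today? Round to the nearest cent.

$649,305.56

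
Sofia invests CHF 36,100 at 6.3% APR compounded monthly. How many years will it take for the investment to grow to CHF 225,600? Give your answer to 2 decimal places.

29.16 years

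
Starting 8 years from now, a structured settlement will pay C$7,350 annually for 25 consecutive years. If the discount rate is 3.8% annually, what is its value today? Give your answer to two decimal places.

C$90,338.79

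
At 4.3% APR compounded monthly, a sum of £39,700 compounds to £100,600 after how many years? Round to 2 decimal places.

Periodic rate i = 0.043/12 = 0.00358333.
n = ln(100600/39700) / ln(1+0.00358333) = ln(2.53401) / 0.003577 = 259.9440 months
= 259.9440/12 years

21.66 years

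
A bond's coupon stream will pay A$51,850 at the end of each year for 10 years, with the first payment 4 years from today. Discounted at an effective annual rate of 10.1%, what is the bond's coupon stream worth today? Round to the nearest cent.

PV at t=3 (ordinary 10-year annuity): 51850 × a(10|0.101) = 51850 × 6.118259 = 317,231.7442
Discount back 3 years: 317,231.7442 × (1+0.101)^(−3) = 317,231.7442 × 0.749269 = 237,692.0642

A$237,692.06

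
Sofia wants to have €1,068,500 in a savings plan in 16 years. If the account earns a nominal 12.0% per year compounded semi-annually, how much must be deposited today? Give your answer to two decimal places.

€165,571.98

Periodic rate i = 0.12/2 = 0.06; n = 16 × 2 = 32 periods.
Discount factor = (1+0.06)^(−32) = 0.154957; PV = 1,068,500 × 0.154957 = 165,571.9784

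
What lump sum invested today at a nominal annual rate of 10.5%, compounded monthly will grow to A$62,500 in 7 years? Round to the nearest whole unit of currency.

A$30,065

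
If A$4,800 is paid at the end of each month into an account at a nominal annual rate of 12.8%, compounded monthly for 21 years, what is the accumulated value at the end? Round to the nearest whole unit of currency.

With 12 periods per year: i = 0.0106667, n = 252.
Accumulation factor s(252|0.0106667) = 1265.103762; FV = 4800 × 1265.103762 = 6,072,498.0562

A$6,072,498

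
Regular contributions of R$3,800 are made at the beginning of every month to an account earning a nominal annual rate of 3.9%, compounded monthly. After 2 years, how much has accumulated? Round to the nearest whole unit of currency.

R$94,999

With 12 periods per year: i = 0.00325, n = 24.
FV = 3800 × [(1+0.00325)^24 − 1] / 0.00325 × (1+i) = 3800 × 24.999734 = 94,998.9892
(Beginning-of-period payments → annuity-due factor ×(1+i).)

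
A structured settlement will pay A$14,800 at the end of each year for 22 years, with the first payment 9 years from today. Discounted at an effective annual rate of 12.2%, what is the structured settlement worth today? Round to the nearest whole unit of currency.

A$44,463

PV at t=8 (ordinary 22-year annuity): 14800 × a(22|0.122) = 14800 × 7.545397 = 111,671.8750
PV₀ = 111,671.8750 / (1+0.122)^8 = 111,671.8750 / 2.511556 = 44,463.2243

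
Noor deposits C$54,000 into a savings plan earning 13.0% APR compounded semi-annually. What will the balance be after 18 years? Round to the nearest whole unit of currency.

With 2 periods per year: i = 0.065, n = 36.
FV = 54,000 × (1 + 0.065)^36 = 521,170.2774

C$521,170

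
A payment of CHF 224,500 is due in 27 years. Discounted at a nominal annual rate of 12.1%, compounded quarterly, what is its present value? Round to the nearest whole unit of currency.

CHF 8,983

Periodic rate i = 0.121/4 = 0.03025; n = 27 × 4 = 108 periods.
PV = 224,500 / (1 + 0.03025)^108 = 224,500 / 24.992132 = 8,982.8271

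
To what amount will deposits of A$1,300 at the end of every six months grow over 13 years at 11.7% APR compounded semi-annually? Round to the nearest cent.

Periodic rate i = 0.117/2 = 0.0585; n = 13 × 2 = 26 periods.
FV = 1300 × [(1+0.0585)^26 − 1] / 0.0585 = 1300 × 57.862009 = 75,220.6120

A$75,220.61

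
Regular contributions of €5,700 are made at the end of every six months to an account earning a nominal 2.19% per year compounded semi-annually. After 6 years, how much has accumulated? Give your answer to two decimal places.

€72,673.52

i = 0.0219/2 = 0.01095 per half-year; n = 6·2 = 12.
Accumulation factor s(12|0.01095) = 12.749740; FV = 5700 × 12.749740 = 72,673.5179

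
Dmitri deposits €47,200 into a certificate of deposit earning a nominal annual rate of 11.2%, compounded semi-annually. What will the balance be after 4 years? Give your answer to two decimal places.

Periodic rate i = 0.112/2 = 0.056; n = 4 × 2 = 8 periods.
47,200 × (1+0.056)^8 = 47,200 × 1.546363 = 72,988.3161

€72,988.32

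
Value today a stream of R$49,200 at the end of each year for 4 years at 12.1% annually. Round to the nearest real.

PV = PMT · [1 − (1+i)^(−n)] / i = 49200 · 3.030963 = 149,123.3994

R$149,123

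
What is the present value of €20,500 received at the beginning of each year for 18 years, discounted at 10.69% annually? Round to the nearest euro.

Annuity factor a(18|0.1069) × (1+i) = 8.690436; PV = 20500 × 8.690436 = 178,153.9349
(annuity-due: payments at period start, so ×(1+i).)

€178,154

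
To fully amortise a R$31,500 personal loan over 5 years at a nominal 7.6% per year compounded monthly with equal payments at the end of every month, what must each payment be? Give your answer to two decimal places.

R$632.69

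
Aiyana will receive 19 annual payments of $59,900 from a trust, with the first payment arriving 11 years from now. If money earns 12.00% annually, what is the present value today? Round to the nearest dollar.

PV at t=10 (ordinary 19-year annuity): 59900 × a(19|0.12) = 59900 × 7.365777 = 441,210.0339
Discount back 10 years: 441,210.0339 × (1+0.12)^(−10) = 441,210.0339 × 0.321973 = 142,057.8226

$142,058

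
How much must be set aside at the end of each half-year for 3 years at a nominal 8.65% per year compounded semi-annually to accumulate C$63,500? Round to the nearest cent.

C$9,495.47

Periodic rate i = 0.0865/2 = 0.04325; n = 3 × 2 = 6 periods.
PMT = 63500 / ( [(1+0.04325)^6 − 1] / 0.04325 ) = 63500 / 6.687396 = 9,495.4749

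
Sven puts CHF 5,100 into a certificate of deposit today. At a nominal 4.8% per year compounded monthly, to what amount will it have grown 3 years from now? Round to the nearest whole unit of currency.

Periodic rate i = 0.048/12 = 0.004; n = 3 × 12 = 36 periods.
5,100 × (1+0.004)^36 = 5,100 × 1.154552 = 5,888.2174

CHF 5,888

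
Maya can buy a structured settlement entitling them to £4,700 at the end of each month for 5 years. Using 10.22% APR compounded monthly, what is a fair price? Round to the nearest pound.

£220,084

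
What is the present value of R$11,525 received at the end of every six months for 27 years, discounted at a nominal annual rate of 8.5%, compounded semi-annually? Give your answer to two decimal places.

R$242,525.16

i = 0.085/2 = 0.0425 per half-year; n = 27·2 = 54.
PV = PMT · [1 − (1+i)^(−n)] / i = 11525 · 21.043397 = 242,525.1551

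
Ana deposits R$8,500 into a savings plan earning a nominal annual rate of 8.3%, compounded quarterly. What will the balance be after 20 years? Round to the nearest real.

R$43,951

i = 0.083/4 = 0.02075 per quarter; n = 20·4 = 80.
FV = 8,500 × (1 + 0.02075)^80 = 43,951.1268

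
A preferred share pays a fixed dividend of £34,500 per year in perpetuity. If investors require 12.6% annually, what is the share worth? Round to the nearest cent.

£273,809.52

PV = C/r = 34500/0.126 = 273,809.5238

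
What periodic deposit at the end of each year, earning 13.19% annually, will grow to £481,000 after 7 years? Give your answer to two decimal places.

£45,959.34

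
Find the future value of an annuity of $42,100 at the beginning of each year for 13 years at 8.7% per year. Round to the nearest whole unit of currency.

FV = 42100 × [(1+0.087)^13 − 1] / 0.087 × (1+i) = 42100 × 24.462548 = 1,029,873.2517
Payments are at the start of each period, so multiply by (1+i).

$1,029,873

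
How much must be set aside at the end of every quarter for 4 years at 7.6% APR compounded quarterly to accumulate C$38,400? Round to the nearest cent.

C$2,076.21

With 4 periods per year: i = 0.019, n = 16.
PMT = 38400 / ( [(1+0.019)^16 − 1] / 0.019 ) = 38400 / 18.495233 = 2,076.2107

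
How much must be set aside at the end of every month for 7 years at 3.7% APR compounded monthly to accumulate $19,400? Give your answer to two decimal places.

i = 0.037/12 = 0.00308333 per month; n = 7·12 = 84.
FV-annuity factor = 95.713827; PMT = 19400 / 95.713827 = 202.6875

$202.69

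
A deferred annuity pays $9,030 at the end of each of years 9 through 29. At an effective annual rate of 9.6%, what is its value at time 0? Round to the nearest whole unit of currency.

$38,588

Value one period before first payment (t=8): 9030 × [1 − (1+0.096)^(−21)] / 0.096 = 9030 × 8.897144 = 80,341.2120
Discount back 8 years: 80,341.2120 × (1+0.096)^(−8) = 80,341.2120 × 0.480303 = 38,588.1489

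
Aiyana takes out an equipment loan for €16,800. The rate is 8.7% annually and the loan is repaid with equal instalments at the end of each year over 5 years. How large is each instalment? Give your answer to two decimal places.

€4,285.59

Annuity-PV factor = 3.920118; PMT = 16800 / 3.920118 = 4,285.5851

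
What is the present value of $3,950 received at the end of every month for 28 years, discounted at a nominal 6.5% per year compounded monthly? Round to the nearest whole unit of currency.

With 12 periods per year: i = 0.00541667, n = 336.
PV = 3950 × [1 − (1+0.00541667)^(−336)] / 0.00541667 = 3950 × 154.555664 = 610,494.8719

$610,495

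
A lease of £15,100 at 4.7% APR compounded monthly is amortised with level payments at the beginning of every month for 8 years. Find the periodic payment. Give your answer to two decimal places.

£188.28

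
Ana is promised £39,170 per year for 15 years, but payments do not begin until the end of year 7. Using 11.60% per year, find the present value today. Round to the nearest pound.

£141,094

Value one period before first payment (t=6): 39170 × [1 − (1+0.116)^(−15)] / 0.116 = 39170 × 6.958888 = 272,579.6573
Discount back 6 years: 272,579.6573 × (1+0.116)^(−6) = 272,579.6573 × 0.517625 = 141,093.9115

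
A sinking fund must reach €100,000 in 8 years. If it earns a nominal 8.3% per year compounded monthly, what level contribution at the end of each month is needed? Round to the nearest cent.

€737.30

i = 0.083/12 = 0.00691667 per month; n = 8·12 = 96.
PMT = 100000 / ( [(1+0.00691667)^96 − 1] / 0.00691667 ) = 100000 / 135.630622 = 737.2966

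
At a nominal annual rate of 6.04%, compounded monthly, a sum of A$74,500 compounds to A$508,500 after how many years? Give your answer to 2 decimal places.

31.88 years

Periodic rate i = 0.0604/12 = 0.00503333.
(1+i)^n = 508500/74500 = 6.82550, so n = ln 6.82550 / ln 1.00503 = 382.5488 months
= 382.5488/12 years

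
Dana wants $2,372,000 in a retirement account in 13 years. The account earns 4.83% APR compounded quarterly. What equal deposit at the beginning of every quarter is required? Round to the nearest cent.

i = 0.0483/4 = 0.012075 per quarter; n = 13·4 = 52.
PMT = 2.372e+06 / ( [(1+0.012075)^52 − 1] / 0.012075 × (1+i) ) = 2.372e+06 / 72.637955 = 32,655.1044

$32,655.10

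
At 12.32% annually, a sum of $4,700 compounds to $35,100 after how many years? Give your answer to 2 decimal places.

17.31 years

n = ln(35100/4700) / ln(1+0.1232) = ln(7.46809) / 0.116182 = 17.3060 years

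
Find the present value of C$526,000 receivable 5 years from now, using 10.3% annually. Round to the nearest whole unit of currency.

PV = 526,000 / (1 + 0.103)^5 = 526,000 / 1.632592 = 322,187.1254

C$322,187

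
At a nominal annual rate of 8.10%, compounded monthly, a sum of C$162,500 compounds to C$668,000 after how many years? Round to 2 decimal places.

17.51 years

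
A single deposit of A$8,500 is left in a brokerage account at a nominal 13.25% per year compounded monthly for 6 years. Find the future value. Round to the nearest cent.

With 12 periods per year: i = 0.0110417, n = 72.
FV = PV·(1+i)^n = 8,500 × 2.204814 = 18,740.9158

A$18,740.92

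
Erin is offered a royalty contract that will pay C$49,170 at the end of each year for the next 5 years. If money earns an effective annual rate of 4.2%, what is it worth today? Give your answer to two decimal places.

PV = PMT · [1 − (1+i)^(−n)] / i = 49170 · 4.426920 = 217,671.6649

C$217,671.66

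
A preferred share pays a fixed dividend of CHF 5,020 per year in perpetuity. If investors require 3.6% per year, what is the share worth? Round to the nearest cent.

CHF 139,444.44

PV = C/r = 5020/0.036 = 139,444.4444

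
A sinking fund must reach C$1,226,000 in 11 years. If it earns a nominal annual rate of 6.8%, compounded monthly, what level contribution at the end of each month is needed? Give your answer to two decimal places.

C$6,268.38

i = 0.068/12 = 0.00566667 per month; n = 11·12 = 132.
PMT = 1.226e+06 / ( [(1+0.00566667)^132 − 1] / 0.00566667 ) = 1.226e+06 / 195.584847 = 6,268.3793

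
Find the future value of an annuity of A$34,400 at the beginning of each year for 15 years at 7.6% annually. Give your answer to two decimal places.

FV = PMT · [(1+i)^n − 1] / i × (1+i) = 34400 · 28.321933 = 974,274.5022
(annuity-due: payments at period start, so ×(1+i).)

A$974,274.50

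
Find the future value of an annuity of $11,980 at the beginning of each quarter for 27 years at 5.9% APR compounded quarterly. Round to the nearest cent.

$3,182,659.71

Periodic rate i = 0.059/4 = 0.01475; n = 27 × 4 = 108 periods.
FV = 11980 × [(1+0.01475)^108 − 1] / 0.01475 × (1+i) = 11980 × 265.664416 = 3,182,659.7094
Payments are at the start of each period, so multiply by (1+i).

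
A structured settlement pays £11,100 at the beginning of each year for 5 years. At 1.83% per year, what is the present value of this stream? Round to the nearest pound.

Annuity factor a(5|0.0183) × (1+i) = 4.823489; PV = 11100 × 4.823489 = 53,540.7325
Payments are at the start of each period, so multiply by (1+i).

£53,541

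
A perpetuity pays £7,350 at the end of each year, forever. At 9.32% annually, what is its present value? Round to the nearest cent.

PV = PMT / i = 7350 / 0.0932 = 78,862.6609

£78,862.66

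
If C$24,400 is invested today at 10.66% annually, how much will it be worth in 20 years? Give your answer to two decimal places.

C$185,013.38

24,400 × (1+0.1066)^20 = 24,400 × 7.582516 = 185,013.3828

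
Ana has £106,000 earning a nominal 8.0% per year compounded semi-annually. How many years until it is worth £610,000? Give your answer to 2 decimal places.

Periodic rate i = 0.08/2 = 0.04.
(1+i)^n = 610000/106000 = 5.75472, so n = ln 5.75472 / ln 1.04 = 44.6198 half-years
= 44.6198/2 years

22.31 years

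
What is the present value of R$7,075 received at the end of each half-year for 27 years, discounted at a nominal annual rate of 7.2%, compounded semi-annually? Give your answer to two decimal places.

R$167,420.80

i = 0.072/2 = 0.036 per half-year; n = 27·2 = 54.
PV = PMT · [1 − (1+i)^(−n)] / i = 7075 · 23.663717 = 167,420.7975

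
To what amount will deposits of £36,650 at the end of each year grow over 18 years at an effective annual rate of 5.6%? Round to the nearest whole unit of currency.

Accumulation factor s(18|0.056) = 29.759909; FV = 36650 × 29.759909 = 1,090,700.6543

£1,090,701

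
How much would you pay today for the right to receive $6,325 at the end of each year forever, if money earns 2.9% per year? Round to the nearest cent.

PV = C/r = 6325/0.029 = 218,103.4483

$218,103.45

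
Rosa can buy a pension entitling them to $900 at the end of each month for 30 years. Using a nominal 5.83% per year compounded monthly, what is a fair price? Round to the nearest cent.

With 12 periods per year: i = 0.00485833, n = 360.
Annuity factor a(360|0.00485833) = 169.875948; PV = 900 × 169.875948 = 152,888.3534

$152,888.35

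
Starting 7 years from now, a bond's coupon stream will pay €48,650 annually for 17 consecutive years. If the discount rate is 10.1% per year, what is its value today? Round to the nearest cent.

PV at t=6 (ordinary 17-year annuity): 48650 × a(17|0.101) = 48650 × 7.972159 = 387,845.5345
Discount back 6 years: 387,845.5345 × (1+0.101)^(−6) = 387,845.5345 × 0.561405 = 217,738.3270

€217,738.33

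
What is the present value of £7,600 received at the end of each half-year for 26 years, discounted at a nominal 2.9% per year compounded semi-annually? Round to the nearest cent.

£276,202.31

i = 0.029/2 = 0.0145 per half-year; n = 26·2 = 52.
PV = PMT · [1 − (1+i)^(−n)] / i = 7600 · 36.342410 = 276,202.3144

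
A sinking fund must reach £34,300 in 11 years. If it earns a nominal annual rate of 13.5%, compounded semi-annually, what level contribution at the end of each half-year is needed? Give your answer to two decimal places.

Periodic rate i = 0.135/2 = 0.0675; n = 11 × 2 = 22 periods.
FV-annuity factor = 47.528468; PMT = 34300 / 47.528468 = 721.6727

£721.67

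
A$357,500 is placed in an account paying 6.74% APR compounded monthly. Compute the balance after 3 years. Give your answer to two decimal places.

With 12 periods per year: i = 0.00561667, n = 36.
357,500 × (1+0.00561667)^36 = 357,500 × 1.223400 = 437,365.6769

A$437,365.68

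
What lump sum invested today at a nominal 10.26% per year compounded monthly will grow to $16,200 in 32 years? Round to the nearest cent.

$616.17

With 12 periods per year: i = 0.00855, n = 384.
Discount factor = (1+0.00855)^(−384) = 0.038035; PV = 16,200 × 0.038035 = 616.1699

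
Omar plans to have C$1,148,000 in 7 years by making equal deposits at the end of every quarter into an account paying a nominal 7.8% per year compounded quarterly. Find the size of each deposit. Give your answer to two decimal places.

With 4 periods per year: i = 0.0195, n = 28.
FV-annuity factor = 36.783860; PMT = 1.148e+06 / 36.783860 = 31,209.3405

C$31,209.34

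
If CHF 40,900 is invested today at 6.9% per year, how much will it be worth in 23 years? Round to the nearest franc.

40,900 × (1+0.069)^23 = 40,900 × 4.639671 = 189,762.5588

CHF 189,763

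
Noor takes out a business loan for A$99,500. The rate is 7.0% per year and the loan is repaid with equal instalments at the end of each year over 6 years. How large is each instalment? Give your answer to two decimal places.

Annuity-PV factor = 4.766540; PMT = 99500 / 4.766540 = 20,874.6821

A$20,874.68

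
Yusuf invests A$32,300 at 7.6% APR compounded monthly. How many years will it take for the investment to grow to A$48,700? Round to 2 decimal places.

Periodic rate i = 0.076/12 = 0.00633333.
(1+i)^n = 48700/32300 = 1.50774, so n = ln 1.50774 / ln 1.00633 = 65.0385 months
= 65.0385/12 years

5.42 years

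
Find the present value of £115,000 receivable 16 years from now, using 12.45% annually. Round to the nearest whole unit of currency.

PV = FV·(1+i)^(−n) = 115,000 × 0.152985 = 17,593.2666

£17,593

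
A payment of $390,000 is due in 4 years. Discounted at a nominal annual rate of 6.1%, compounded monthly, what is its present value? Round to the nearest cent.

Periodic rate i = 0.061/12 = 0.00508333; n = 4 × 12 = 48 periods.
Discount factor = (1+0.00508333)^(−48) = 0.783972; PV = 390,000 × 0.783972 = 305,749.0942

$305,749.09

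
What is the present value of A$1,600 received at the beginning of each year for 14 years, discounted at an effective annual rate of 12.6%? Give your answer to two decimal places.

A$11,583.53

Annuity factor a(14|0.126) × (1+i) = 7.239709; PV = 1600 × 7.239709 = 11,583.5344
(Beginning-of-period payments → annuity-due factor ×(1+i).)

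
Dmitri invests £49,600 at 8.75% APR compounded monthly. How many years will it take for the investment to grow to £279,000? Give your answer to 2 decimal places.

19.81 years

Periodic rate i = 0.0875/12 = 0.00729167.
n = ln(279000/49600) / ln(1+0.00729167) = ln(5.62500) / 0.007265 = 237.7386 months
= 237.7386/12 years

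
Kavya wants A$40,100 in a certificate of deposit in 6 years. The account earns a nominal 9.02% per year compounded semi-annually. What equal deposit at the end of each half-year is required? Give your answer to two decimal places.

A$2,591.62

With 2 periods per year: i = 0.0451, n = 12.
FV-annuity factor = 15.472946; PMT = 40100 / 15.472946 = 2,591.6202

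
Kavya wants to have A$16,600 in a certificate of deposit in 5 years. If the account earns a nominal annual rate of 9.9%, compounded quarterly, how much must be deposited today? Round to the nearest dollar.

A$10,180

i = 0.099/4 = 0.02475 per quarter; n = 5·4 = 20.
PV = 16,600 / (1 + 0.02475)^20 = 16,600 / 1.630642 = 10,180.0415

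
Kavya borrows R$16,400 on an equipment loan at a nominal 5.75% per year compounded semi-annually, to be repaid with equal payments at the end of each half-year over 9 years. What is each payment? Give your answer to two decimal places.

i = 0.0575/2 = 0.02875 per half-year; n = 9·2 = 18.
Annuity-PV factor = 13.899994; PMT = 16400 / 13.899994 = 1,179.8567

R$1,179.86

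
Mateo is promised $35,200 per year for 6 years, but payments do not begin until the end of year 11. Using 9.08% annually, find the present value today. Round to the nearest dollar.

$66,055

PV at t=10 (ordinary 6-year annuity): 35200 × a(6|0.0908) = 35200 × 4.475239 = 157,528.4145
PV₀ = 157,528.4145 / (1+0.0908)^10 = 157,528.4145 / 2.384796 = 66,055.2909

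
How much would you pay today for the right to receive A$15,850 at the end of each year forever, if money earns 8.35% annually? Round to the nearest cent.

PV = PMT / i = 15850 / 0.0835 = 189,820.3593

A$189,820.36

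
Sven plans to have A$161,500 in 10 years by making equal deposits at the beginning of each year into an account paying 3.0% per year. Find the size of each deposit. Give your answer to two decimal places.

A$13,677.40

PMT = 161500 / ( [(1+0.03)^10 − 1] / 0.03 × (1+i) ) = 161500 / 11.807796 = 13,677.4047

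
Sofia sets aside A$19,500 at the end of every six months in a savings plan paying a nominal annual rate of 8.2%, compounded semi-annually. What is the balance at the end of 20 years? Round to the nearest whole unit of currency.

A$1,897,293

i = 0.082/2 = 0.041 per half-year; n = 20·2 = 40.
Accumulation factor s(40|0.041) = 97.297075; FV = 19500 × 97.297075 = 1,897,292.9689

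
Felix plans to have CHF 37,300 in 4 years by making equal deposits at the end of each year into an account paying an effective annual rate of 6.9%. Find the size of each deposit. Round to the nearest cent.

CHF 8,413.46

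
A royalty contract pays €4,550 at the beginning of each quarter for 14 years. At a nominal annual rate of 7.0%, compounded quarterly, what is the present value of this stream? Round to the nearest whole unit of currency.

With 4 periods per year: i = 0.0175, n = 56.
PV = 4550 × [1 − (1+0.0175)^(−56)] / 0.0175 × (1+i) = 4550 × 36.135445 = 164,416.2770
(Beginning-of-period payments → annuity-due factor ×(1+i).)

€164,416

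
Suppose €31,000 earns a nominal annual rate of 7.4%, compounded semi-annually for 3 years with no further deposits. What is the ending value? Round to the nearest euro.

i = 0.074/2 = 0.037 per half-year; n = 3·2 = 6.
FV = PV·(1+i)^n = 31,000 × 1.243577 = 38,550.8743

€38,551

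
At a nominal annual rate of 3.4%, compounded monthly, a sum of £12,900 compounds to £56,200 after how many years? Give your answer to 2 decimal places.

Periodic rate i = 0.034/12 = 0.00283333.
n = ln(56200/12900) / ln(1+0.00283333) = ln(4.35659) / 0.002829 = 520.1553 months
= 520.1553/12 years

43.35 years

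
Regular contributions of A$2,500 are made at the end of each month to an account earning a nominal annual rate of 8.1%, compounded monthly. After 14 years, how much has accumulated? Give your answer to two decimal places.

Periodic rate i = 0.081/12 = 0.00675; n = 14 × 12 = 168 periods.
Accumulation factor s(168|0.00675) = 310.554723; FV = 2500 × 310.554723 = 776,386.8065

A$776,386.81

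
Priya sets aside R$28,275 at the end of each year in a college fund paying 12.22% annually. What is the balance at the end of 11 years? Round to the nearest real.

R$591,057

FV = 28275 × [(1+0.1222)^11 − 1] / 0.1222 = 28275 × 20.903880 = 591,057.1942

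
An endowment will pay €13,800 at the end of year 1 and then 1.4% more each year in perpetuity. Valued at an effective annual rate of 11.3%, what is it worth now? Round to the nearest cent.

€139,393.94

PV = PMT / (i − g) = 13800 / (0.113 − 0.014) = 13800 / 0.099000 = 139,393.9394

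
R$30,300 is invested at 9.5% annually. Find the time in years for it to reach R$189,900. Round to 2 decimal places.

20.22 years

n = ln(189900/30300) / ln(1+0.095) = ln(6.26733) / 0.090754 = 20.2233 years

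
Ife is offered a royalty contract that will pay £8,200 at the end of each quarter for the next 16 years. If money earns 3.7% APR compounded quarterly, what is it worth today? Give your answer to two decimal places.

With 4 periods per year: i = 0.00925, n = 64.
PV = PMT · [1 − (1+i)^(−n)] / i = 8200 · 48.137597 = 394,728.2956

£394,728.30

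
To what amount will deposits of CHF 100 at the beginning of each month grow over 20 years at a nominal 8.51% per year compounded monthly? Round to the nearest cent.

i = 0.0851/12 = 0.00709167 per month; n = 20·12 = 240.
Accumulation factor s(240|0.00709167) × (1+i) = 632.239491; FV = 100 × 632.239491 = 63,223.9491
Payments are at the start of each period, so multiply by (1+i).

CHF 63,223.95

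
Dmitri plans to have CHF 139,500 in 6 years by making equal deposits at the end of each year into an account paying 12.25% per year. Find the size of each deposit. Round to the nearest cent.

CHF 17,081.82

PMT = 139500 / ( [(1+0.1225)^6 − 1] / 0.1225 ) = 139500 / 8.166578 = 17,081.8188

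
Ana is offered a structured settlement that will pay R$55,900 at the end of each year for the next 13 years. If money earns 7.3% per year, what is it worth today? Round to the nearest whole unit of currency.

R$459,351

PV = 55900 × [1 − (1+0.073)^(−13)] / 0.073 = 55900 × 8.217366 = 459,350.7428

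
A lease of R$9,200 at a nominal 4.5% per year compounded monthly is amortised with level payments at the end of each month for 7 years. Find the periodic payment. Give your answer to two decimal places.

R$127.88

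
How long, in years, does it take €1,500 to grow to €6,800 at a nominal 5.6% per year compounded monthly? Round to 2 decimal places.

Periodic rate i = 0.056/12 = 0.00466667.
n = ln(6800/1500) / ln(1+0.00466667) = ln(4.53333) / 0.004656 = 324.6389 months
= 324.6389/12 years

27.05 years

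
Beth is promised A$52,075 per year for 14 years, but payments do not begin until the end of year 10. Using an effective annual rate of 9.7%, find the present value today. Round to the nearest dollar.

Value one period before first payment (t=9): 52075 × [1 − (1+0.097)^(−14)] / 0.097 = 52075 × 7.488717 = 389,974.9618
PV₀ = 389,974.9618 / (1+0.097)^9 = 389,974.9618 / 2.300698 = 169,502.8778

A$169,503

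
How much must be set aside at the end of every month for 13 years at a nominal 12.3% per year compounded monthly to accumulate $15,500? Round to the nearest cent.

With 12 periods per year: i = 0.01025, n = 156.
FV-annuity factor = 381.265501; PMT = 15500 / 381.265501 = 40.6541

$40.65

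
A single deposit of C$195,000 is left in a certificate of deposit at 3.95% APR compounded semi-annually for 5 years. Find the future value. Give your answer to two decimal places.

C$237,121.95

i = 0.0395/2 = 0.01975 per half-year; n = 5·2 = 10.
195,000 × (1+0.01975)^10 = 195,000 × 1.216010 = 237,121.9464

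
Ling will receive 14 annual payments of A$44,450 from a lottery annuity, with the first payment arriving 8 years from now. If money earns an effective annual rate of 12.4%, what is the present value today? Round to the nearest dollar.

Value one period before first payment (t=7): 44450 × [1 − (1+0.124)^(−14)] / 0.124 = 44450 × 6.494696 = 288,689.2269
PV₀ = 288,689.2269 / (1+0.124)^7 = 288,689.2269 / 2.266544 = 127,369.7801

A$127,370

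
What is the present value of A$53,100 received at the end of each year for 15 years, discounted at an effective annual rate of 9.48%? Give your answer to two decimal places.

PV = 53100 × [1 − (1+0.0948)^(−15)] / 0.0948 = 53100 × 7.837272 = 416,159.1189

A$416,159.12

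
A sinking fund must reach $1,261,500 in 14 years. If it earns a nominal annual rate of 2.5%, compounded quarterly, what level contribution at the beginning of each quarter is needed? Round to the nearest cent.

Periodic rate i = 0.025/4 = 0.00625; n = 14 × 4 = 56 periods.
FV-annuity factor × (1+i) = 67.221158; PMT = 1.2615e+06 / 67.221158 = 18,766.4127

$18,766.41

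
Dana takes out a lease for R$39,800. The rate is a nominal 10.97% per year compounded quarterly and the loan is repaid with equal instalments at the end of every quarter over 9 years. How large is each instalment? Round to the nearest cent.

R$1,753.63

i = 0.1097/4 = 0.027425 per quarter; n = 9·4 = 36.
Annuity-PV factor = 22.695783; PMT = 39800 / 22.695783 = 1,753.6297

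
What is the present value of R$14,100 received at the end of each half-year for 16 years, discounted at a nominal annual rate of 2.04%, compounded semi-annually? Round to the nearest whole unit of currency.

With 2 periods per year: i = 0.0102, n = 32.
PV = PMT · [1 − (1+i)^(−n)] / i = 14100 · 27.185248 = 383,311.9976

R$383,312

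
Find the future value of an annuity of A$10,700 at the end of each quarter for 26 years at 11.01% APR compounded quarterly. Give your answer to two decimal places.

i = 0.1101/4 = 0.027525 per quarter; n = 26·4 = 104.
FV = PMT · [(1+i)^n − 1] / i = 10700 · 575.571544 = 6,158,615.5165

A$6,158,615.52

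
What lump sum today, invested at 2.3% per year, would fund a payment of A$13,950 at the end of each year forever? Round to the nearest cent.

A$606,521.74

PV = C/r = 13950/0.023 = 606,521.7391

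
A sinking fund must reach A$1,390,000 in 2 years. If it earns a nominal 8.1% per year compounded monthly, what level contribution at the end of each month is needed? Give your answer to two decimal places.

A$53,546.85

i = 0.081/12 = 0.00675 per month; n = 2·12 = 24.
PMT = 1.39e+06 / ( [(1+0.00675)^24 − 1] / 0.00675 ) = 1.39e+06 / 25.958577 = 53,546.8496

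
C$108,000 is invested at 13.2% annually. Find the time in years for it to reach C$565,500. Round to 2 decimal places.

13.35 years

n = ln(565500/108000) / ln(1+0.132) = ln(5.23611) / 0.123986 = 13.3530 years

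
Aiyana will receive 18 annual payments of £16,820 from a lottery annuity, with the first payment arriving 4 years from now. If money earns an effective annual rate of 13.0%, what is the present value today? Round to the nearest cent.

£79,733.49

Value one period before first payment (t=3): 16820 × [1 − (1+0.13)^(−18)] / 0.13 = 16820 × 6.839905 = 115,047.2070
Discount back 3 years: 115,047.2070 × (1+0.13)^(−3) = 115,047.2070 × 0.693050 = 79,733.4855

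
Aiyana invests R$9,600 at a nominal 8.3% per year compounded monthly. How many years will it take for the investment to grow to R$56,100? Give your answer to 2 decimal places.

21.34 years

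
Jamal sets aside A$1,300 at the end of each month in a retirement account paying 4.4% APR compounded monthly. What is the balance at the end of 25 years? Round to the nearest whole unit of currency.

With 12 periods per year: i = 0.00366667, n = 300.
FV = 1300 × [(1+0.00366667)^300 − 1] / 0.00366667 = 1300 × 544.944127 = 708,427.3653

A$708,427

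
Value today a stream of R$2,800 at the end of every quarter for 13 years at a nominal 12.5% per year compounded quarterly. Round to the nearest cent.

R$71,512.36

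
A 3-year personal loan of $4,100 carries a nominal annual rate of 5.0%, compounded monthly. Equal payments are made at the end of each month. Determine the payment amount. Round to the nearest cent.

With 12 periods per year: i = 0.00416667, n = 36.
PMT = 4100 / ( [1 − (1+0.00416667)^(−36)] / 0.00416667 ) = 4100 / 33.365701 = 122.8807

$122.88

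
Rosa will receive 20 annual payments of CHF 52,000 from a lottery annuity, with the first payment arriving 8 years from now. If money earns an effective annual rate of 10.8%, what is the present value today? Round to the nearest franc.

CHF 204,656

PV at t=7 (ordinary 20-year annuity): 52000 × a(20|0.108) = 52000 × 8.068618 = 419,568.1205
PV₀ = 419,568.1205 / (1+0.108)^7 = 419,568.1205 / 2.050115 = 204,655.8483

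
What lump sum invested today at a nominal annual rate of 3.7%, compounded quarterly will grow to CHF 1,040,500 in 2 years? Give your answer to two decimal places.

i = 0.037/4 = 0.00925 per quarter; n = 2·4 = 8.
PV = FV·(1+i)^(−n) = 1,040,500 × 0.928988 = 966,611.6383

CHF 966,611.64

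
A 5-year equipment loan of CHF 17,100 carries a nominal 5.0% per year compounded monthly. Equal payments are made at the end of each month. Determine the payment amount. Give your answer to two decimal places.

With 12 periods per year: i = 0.00416667, n = 60.
Annuity-PV factor = 52.990706; PMT = 17100 / 52.990706 = 322.6981

CHF 322.70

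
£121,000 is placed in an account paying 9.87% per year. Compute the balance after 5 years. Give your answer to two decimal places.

FV = 121,000 × (1 + 0.0987)^5 = 193,722.9139

£193,722.91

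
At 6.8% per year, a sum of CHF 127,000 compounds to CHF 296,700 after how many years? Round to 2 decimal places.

n = ln(296700/127000) / ln(1+0.068) = ln(2.33622) / 0.065788 = 12.8981 years

12.90 years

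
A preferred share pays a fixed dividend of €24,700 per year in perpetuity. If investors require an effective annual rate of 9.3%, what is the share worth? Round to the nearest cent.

PV = C/r = 24700/0.093 = 265,591.3978

€265,591.40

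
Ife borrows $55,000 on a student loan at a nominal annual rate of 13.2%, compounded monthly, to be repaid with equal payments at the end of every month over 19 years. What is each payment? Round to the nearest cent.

$659.44

With 12 periods per year: i = 0.011, n = 228.
PMT = 55000 / ( [1 − (1+0.011)^(−228)] / 0.011 ) = 55000 / 83.404209 = 659.4391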